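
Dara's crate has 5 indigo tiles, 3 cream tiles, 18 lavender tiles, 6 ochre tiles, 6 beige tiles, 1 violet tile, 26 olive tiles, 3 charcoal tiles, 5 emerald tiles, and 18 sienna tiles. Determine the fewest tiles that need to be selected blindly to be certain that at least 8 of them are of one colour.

Pigeonhole: put each drawn tile into a box by colour. The largest draw with every box below 8 takes min(count, 7) from each colour; colours with fewer than 7 contribute all they have.
Σ min(cᵢ, 7) = 5 + 3 + 7 + 6 + 6 + 1 + 7 + 3 + 5 + 7 = 50.
Draw number 50 + 1 = 51 must push one box to 8.

51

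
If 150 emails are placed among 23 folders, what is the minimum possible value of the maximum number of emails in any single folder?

The 23 folders are the holes and the 150 emails are the pigeons.
If every folder held at most 6 emails, the total would be at most 23 × 6 = 138, which is less than 150.
So some folder holds at least ⌈150/23⌉ = 7 emails.

7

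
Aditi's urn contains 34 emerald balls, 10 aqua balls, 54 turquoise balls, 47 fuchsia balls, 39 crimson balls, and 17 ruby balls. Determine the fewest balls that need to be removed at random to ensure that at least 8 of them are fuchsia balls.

162

In the worst case for collecting fuchsia balls, every non-fuchsia ball comes out first.
There are 34 + 10 + 54 + 39 + 17 = 154 non-fuchsia balls altogether.
After those, each further ball must be fuchsia, so 154 + 8 = 162 draws guarantee 8 fuchsia balls.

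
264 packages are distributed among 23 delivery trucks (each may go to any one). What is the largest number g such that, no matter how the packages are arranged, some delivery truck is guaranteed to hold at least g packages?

12

By the pigeonhole principle, the 23 delivery trucks are the holes and the 264 packages are the pigeons.
If every delivery truck held at most 11 packages, the total would be at most 23 × 11 = 253, which is less than 264.
So some delivery truck holds at least ⌈264/23⌉ = 12 packages.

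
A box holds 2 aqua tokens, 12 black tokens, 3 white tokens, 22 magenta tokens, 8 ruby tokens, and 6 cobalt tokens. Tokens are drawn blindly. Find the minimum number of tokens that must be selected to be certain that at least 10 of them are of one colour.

An adversary could hand out at most 9 tokens per colour (4 colours run out sooner): 2 + 9 + 3 + 9 + 8 + 6 = 37 tokens and still no colour has 10.
One more token lands in a colour already at 9, so 38 draws are enough and 37 are not.

38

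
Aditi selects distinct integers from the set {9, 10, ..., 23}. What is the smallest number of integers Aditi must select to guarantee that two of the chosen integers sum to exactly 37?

Two chosen integers sum to 37 exactly when both halves of some pair {x, 37−x} with 14 ≤ x ≤ 37−x ≤ 23 are chosen — 5 such pairs.
The remaining 5 elements (those with no distinct partner in range) can never complete a 37-sum, so the worst case takes all of them and one from each pair: 5 + 5 = 10.
Pigeonhole: the 11th integer has to be the second member of some pair, so 10 + 1 = 11.

11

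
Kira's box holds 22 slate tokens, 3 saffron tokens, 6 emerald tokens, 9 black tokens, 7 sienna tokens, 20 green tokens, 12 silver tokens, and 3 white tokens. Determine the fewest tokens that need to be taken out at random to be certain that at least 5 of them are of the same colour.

Put each drawn token into a box by colour. The largest draw with every box below 5 takes min(count, 4) from each colour; colours with fewer than 4 contribute all they have.
Σ min(cᵢ, 4) = 4 + 3 + 4 + 4 + 4 + 4 + 4 + 3 = 30.
Draw number 30 + 1 = 31 must push one box to 5.

31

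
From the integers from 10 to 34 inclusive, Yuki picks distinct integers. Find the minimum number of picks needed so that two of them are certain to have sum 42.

Group the elements by complementary pair {x, 42−x}: {10,32}, {11,31}, {12,30}, …, giving 11 two-element pairs, the single value 21 (it cannot pair with itself since the integers are distinct), and 2 integers whose partner 42−x falls outside [10,34].
Treating each of those 14 groups as a pigeonhole, one can pick one integer per group — 14 integers — with no two summing to 42.
The 15th integer lands in an occupied pair, forcing a sum of 42.

15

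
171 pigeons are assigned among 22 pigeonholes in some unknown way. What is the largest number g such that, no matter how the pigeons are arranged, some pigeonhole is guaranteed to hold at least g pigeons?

8

By the pigeonhole principle, the 22 pigeonholes are the holes and the 171 pigeons are the pigeons.
If every pigeonhole held at most 7 pigeons, the total would be at most 22 × 7 = 154, which is less than 171.
So some pigeonhole holds at least ⌈171/22⌉ = 8 pigeons.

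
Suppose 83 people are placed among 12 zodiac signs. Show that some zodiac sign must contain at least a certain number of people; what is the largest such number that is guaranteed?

By pigeonhole, the 12 zodiac signs are the holes and the 83 people are the pigeons.
If every zodiac sign held at most 6 people, the total would be at most 12 × 6 = 72, which is less than 83.
So some zodiac sign holds at least ⌈83/12⌉ = 7 people.

7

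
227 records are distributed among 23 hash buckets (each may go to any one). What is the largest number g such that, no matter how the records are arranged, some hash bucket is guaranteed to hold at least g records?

The 23 hash buckets are the holes and the 227 records are the pigeons.
If every hash bucket held at most 9 records, the total would be at most 23 × 9 = 207, which is less than 227.
So some hash bucket holds at least ⌈227/23⌉ = 10 records.

10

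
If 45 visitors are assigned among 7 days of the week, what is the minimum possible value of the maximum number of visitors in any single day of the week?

7

By the pigeonhole principle, the 7 days of the week are the holes and the 45 visitors are the pigeons.
If every day of the week held at most 6 visitors, the total would be at most 7 × 6 = 42, which is less than 45.
So some day of the week holds at least ⌈45/7⌉ = 7 visitors.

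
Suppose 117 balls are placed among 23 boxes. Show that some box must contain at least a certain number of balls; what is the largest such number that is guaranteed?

By pigeonhole, the 23 boxes are the holes and the 117 balls are the pigeons.
If every box held at most 5 balls, the total would be at most 23 × 5 = 115, which is less than 117.
So some box holds at least ⌈117/23⌉ = 6 balls.

6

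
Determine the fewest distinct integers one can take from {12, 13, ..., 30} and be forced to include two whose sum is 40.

Two chosen integers sum to 40 exactly when both halves of some pair {x, 40−x} with 12 ≤ x ≤ 40−x ≤ 28 are chosen — 8 such pairs.
The remaining 3 elements (those with no distinct partner in range) can never complete a 40-sum, so the worst case takes all of them and one from each pair: 3 + 8 = 11.
The 12th integer has to be the second member of some pair, so 11 + 1 = 12.

12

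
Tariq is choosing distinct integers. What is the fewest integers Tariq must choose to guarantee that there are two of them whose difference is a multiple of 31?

Integers whose pairwise differences are multiples of 31 are exactly those sharing a remainder mod 31. The 31 residue classes mod 31 are the pigeonholes.
With 31 integers one could put 1 in each residue class and have no class reach 2.
The 32nd integer pushes some class to 2, so 31·1 + 1 = 32.

32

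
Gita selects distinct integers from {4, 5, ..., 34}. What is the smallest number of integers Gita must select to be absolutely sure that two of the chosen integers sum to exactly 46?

A set avoiding the sum 46 can contain at most one of each pair {x, 46−x}, plus the 9 elements whose complement lies outside the range or equal to its own complement.
The integers 4, …, 23 (20 of them) are such a set: any two sum to at least 4+5 = 9 and at most 22+23 = 45 < 46.
Pigeonhole: any 21st integer completes one of the 11 pairs, so 21 choices force a sum of 46.

21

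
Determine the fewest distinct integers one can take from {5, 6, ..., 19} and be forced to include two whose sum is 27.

10

Two chosen integers sum to 27 exactly when both halves of some pair {x, 27−x} with 8 ≤ x ≤ 27−x ≤ 19 are chosen — 6 such pairs.
The remaining 3 elements (those with no distinct partner in range) can never complete a 27-sum, so the worst case takes all of them and one from each pair: 3 + 6 = 9.
The 10th integer has to be the second member of some pair, so 9 + 1 = 10.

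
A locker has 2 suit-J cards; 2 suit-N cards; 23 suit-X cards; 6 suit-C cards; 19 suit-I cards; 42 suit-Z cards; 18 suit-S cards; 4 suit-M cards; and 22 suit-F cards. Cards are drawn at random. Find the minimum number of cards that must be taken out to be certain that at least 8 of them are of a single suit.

Put each drawn card into a box by suit. The largest draw with every box below 8 takes min(count, 7) from each suit; suits with fewer than 7 contribute all they have.
Σ min(cᵢ, 7) = 2 + 2 + 7 + 6 + 7 + 7 + 7 + 4 + 7 = 49.
Draw number 49 + 1 = 50 must push one box to 8.

50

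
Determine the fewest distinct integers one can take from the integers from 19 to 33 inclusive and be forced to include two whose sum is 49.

Two chosen integers sum to 49 exactly when both halves of some pair {x, 49−x} with 19 ≤ x ≤ 49−x ≤ 30 are chosen — 6 such pairs.
The remaining 3 elements (those with no distinct partner in range) can never complete a 49-sum, so the worst case takes all of them and one from each pair: 3 + 6 = 9.
Pigeonhole: the 10th integer has to be the second member of some pair, so 9 + 1 = 10.

10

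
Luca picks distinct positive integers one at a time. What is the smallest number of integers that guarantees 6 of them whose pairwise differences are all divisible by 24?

121

Integers whose pairwise differences are multiples of 24 are exactly those sharing a remainder mod 24. The 24 residue classes mod 24 are the pigeonholes.
With 120 integers one could put 5 in each residue class and have no class reach 6.
The 121st integer pushes some class to 6, so 24·5 + 1 = 121.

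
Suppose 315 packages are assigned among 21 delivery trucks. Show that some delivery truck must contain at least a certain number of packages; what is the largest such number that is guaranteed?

15

The 21 delivery trucks are the holes and the 315 packages are the pigeons.
If every delivery truck held at most 14 packages, the total would be at most 21 × 14 = 294, which is less than 315.
So some delivery truck holds at least ⌈315/21⌉ = 15 packages.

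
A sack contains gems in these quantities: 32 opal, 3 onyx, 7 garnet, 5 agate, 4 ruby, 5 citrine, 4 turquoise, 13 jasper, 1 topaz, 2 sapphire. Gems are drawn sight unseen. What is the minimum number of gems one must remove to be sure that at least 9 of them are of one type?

An adversary could hand out at most 8 gems per type (8 types run out sooner): 8 + 3 + 7 + 5 + 4 + 5 + 4 + 8 + 1 + 2 = 47 gems and still no type has 9.
Pigeonhole: one more gem lands in a type already at 8, so 48 draws are enough and 47 are not.

48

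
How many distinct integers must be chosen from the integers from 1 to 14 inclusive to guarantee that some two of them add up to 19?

Group the elements by complementary pair {x, 19−x}: {5,14}, {6,13}, {7,12}, …, giving 5 two-element pairs and 4 integers whose partner 19−x falls outside [1,14].
Treating each of those 9 groups as a pigeonhole, one can pick one integer per group — 9 integers — with no two summing to 19.
The 10th integer lands in an occupied pair, forcing a sum of 19.

10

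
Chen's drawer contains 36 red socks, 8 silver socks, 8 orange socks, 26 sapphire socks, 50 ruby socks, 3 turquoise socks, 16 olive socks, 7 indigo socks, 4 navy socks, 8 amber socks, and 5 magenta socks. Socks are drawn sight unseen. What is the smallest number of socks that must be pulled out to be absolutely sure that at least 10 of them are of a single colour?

Pigeonhole: the 11 colours are the holes; the socks drawn are the pigeons.
To avoid 10 of any one colour, the worst case takes at most 9 of each colour, or every sock of a colour that has fewer than 9.
That gives 9 + 8 + 8 + 9 + 9 + 3 + 9 + 7 + 4 + 8 + 5 = 79 socks with no colour reaching 10.
The next sock forces some colour to 10, so 79 + 1 = 80.

80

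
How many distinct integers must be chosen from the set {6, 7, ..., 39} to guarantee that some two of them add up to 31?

A set avoiding the sum 31 can contain at most one of each pair {x, 31−x}, plus the 14 elements whose complement lies outside the range.
The integers 16, …, 39 (24 of them) are such a set: any two sum to at least 16+17 = 33 > 31.
Pigeonhole: any 25th integer completes one of the 10 pairs, so 25 choices force a sum of 31.

25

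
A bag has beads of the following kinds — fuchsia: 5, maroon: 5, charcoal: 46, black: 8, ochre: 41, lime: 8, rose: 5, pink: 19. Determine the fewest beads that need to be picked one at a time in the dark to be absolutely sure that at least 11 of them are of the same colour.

Pigeonhole: put each drawn bead into a box by colour. The largest draw with every box below 11 takes min(count, 10) from each colour; colours with fewer than 10 contribute all they have.
Σ min(cᵢ, 10) = 5 + 5 + 10 + 8 + 10 + 8 + 5 + 10 = 61.
Draw number 61 + 1 = 62 must push one box to 11.

62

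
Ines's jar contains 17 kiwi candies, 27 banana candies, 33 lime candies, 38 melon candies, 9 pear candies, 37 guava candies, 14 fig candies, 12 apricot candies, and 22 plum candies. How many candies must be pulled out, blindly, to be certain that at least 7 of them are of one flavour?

55

Put each drawn candy into a box by flavour. The largest draw with every box below 7 takes min(count, 6) from each flavour.
Σ min(cᵢ, 6) = 6 + 6 + 6 + 6 + 6 + 6 + 6 + 6 + 6 = 54.
Draw number 54 + 1 = 55 must push one box to 7.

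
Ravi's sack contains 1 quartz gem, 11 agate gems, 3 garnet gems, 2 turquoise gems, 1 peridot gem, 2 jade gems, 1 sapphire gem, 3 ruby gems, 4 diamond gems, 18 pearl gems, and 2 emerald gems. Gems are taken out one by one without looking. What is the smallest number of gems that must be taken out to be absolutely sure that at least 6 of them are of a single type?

30

An adversary could hand out at most 5 gems per type (9 types run out sooner): 1 + 5 + 3 + 2 + 1 + 2 + 1 + 3 + 4 + 5 + 2 = 29 gems and still no type has 6.
By the pigeonhole principle, one more gem lands in a type already at 5, so 30 draws are enough and 29 are not.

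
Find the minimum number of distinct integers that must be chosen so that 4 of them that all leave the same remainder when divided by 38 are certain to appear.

The 38 residue classes mod 38 are the pigeonholes.
With 114 integers one could put 3 in each residue class and have no class reach 4.
The 115th integer pushes some class to 4, so 38·3 + 1 = 115.

115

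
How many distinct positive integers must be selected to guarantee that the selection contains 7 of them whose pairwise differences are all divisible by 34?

205

Integers whose pairwise differences are multiples of 34 are exactly those sharing a remainder mod 34. The 34 residue classes mod 34 are the pigeonholes.
With 204 integers one could put 6 in each residue class and have no class reach 7.
The 205th integer pushes some class to 7, so 34·6 + 1 = 205.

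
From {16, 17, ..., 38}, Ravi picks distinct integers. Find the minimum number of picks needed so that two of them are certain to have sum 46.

17

Group the elements by complementary pair {x, 46−x}: {16,30}, {17,29}, {18,28}, …, giving 7 two-element pairs; the single value 23 (it cannot pair with itself since the integers are distinct); and 8 integers whose partner 46−x falls outside [16,38].
Pigeonhole: treating each of those 16 groups as a pigeonhole, one can pick one integer per group — 16 integers — with no two summing to 46.
The 17th integer lands in an occupied pair, forcing a sum of 46.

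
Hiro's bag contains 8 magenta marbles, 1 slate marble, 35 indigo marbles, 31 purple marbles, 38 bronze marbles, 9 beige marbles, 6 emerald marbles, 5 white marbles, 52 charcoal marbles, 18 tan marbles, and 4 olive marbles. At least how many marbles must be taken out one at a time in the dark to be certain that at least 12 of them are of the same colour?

89

By pigeonhole, put each drawn marble into a box by colour. The largest draw with every box below 12 takes min(count, 11) from each colour; colours with fewer than 11 contribute all they have.
Σ min(cᵢ, 11) = 8 + 1 + 11 + 11 + 11 + 9 + 6 + 5 + 11 + 11 + 4 = 88.
Draw number 88 + 1 = 89 must push one box to 12.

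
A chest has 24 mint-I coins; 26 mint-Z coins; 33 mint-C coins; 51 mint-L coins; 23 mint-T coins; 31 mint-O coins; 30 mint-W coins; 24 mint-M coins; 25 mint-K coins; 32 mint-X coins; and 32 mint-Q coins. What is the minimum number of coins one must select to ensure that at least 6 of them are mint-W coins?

In the worst case for collecting mint-W coins, every non-mint-W coin comes out first.
There are 24 + 26 + 33 + 51 + 23 + 31 + 24 + 25 + 32 + 32 = 301 non-mint-W coins altogether.
After those, each further coin must be mint-W, so 301 + 6 = 307 draws guarantee 6 mint-W coins.

307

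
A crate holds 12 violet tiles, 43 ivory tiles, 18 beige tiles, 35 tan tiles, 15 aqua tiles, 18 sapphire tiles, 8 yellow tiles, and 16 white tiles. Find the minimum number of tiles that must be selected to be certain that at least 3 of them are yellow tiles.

In the worst case for collecting yellow tiles, every non-yellow tile comes out first.
There are 12 + 43 + 18 + 35 + 15 + 18 + 16 = 157 non-yellow tiles altogether.
After those, each further tile must be yellow, so 157 + 3 = 160 draws guarantee 3 yellow tiles.

160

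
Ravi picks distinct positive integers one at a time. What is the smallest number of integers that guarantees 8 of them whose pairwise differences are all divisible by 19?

Integers whose pairwise differences are multiples of 19 are exactly those sharing a remainder mod 19. The 19 residue classes mod 19 are the pigeonholes.
With 133 integers one could put 7 in each residue class and have no class reach 8.
The 134th integer pushes some class to 8, so 19·7 + 1 = 134.

134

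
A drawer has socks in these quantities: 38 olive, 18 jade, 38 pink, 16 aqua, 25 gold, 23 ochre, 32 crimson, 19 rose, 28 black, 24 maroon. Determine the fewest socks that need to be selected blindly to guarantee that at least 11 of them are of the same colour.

101

Pigeonhole: put each drawn sock into a box by colour. The largest draw with every box below 11 takes min(count, 10) from each colour.
Σ min(cᵢ, 10) = 10 + 10 + 10 + 10 + 10 + 10 + 10 + 10 + 10 + 10 = 100.
Draw number 100 + 1 = 101 must push one box to 11.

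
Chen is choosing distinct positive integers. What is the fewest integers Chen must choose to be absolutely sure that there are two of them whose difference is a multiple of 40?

41

Integers whose pairwise differences are multiples of 40 are exactly those sharing a remainder mod 40. The 40 residue classes mod 40 are the pigeonholes.
With 40 integers one could put 1 in each residue class and have no class reach 2.
The 41st integer pushes some class to 2, so 40·1 + 1 = 41.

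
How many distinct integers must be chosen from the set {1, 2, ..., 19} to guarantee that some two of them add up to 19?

Group the elements by complementary pair {x, 19−x}: {1,18}, {2,17}, {3,16}, …, giving 9 two-element pairs and 1 integer whose partner 19−x falls outside [1,19].
By the pigeonhole principle, treating each of those 10 groups as a pigeonhole, one can pick one integer per group — 10 integers — with no two summing to 19.
The 11th integer lands in an occupied pair, forcing a sum of 19.

11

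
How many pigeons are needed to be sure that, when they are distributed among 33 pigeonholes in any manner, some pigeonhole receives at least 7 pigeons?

With 198 pigeons one could put exactly 6 in each of the 33 pigeonholes, and no pigeonhole would reach 7.
By the pigeonhole principle, one more pigeon must land in a pigeonhole that already has 6, giving it 7.
So 33 × 6 + 1 = 199 pigeons are required.

199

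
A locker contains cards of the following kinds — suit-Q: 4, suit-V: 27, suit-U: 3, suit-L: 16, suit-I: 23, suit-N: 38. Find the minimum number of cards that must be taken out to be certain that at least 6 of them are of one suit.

By pigeonhole, put each drawn card into a box by suit. The largest draw with every box below 6 takes min(count, 5) from each suit; suits with fewer than 5 contribute all they have.
Σ min(cᵢ, 5) = 4 + 5 + 3 + 5 + 5 + 5 = 27.
Draw number 27 + 1 = 28 must push one box to 6.

28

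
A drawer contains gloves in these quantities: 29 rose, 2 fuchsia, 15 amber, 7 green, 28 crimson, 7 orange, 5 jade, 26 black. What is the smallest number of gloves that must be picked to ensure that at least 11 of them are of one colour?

62

An adversary could hand out at most 10 gloves per colour (4 colours run out sooner): 10 + 2 + 10 + 7 + 10 + 7 + 5 + 10 = 61 gloves and still no colour has 11.
By the pigeonhole principle, one more glove lands in a colour already at 10, so 62 draws are enough and 61 are not.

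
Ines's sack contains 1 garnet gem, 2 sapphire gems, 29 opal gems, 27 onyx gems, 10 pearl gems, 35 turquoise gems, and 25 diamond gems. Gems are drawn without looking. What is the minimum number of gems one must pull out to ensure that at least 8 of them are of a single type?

39

Pigeonhole: put each drawn gem into a box by type. The largest draw with every box below 8 takes min(count, 7) from each type; types with fewer than 7 contribute all they have.
Σ min(cᵢ, 7) = 1 + 2 + 7 + 7 + 7 + 7 + 7 = 38.
Draw number 38 + 1 = 39 must push one box to 8.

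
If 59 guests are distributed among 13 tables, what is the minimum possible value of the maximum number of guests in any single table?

5

The 13 tables are the holes and the 59 guests are the pigeons.
If every table held at most 4 guests, the total would be at most 13 × 4 = 52, which is less than 59.
So some table holds at least ⌈59/13⌉ = 5 guests.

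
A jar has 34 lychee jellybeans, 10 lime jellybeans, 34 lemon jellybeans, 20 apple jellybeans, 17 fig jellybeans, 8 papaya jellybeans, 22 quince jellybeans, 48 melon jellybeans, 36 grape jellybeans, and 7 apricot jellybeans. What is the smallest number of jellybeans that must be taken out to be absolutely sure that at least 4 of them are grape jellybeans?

In the worst case for collecting grape jellybeans, every non-grape jellybean comes out first.
There are 34 + 10 + 34 + 20 + 17 + 8 + 22 + 48 + 7 = 200 non-grape jellybeans altogether.
After those, each further jellybean must be grape, so 200 + 4 = 204 draws guarantee 4 grape jellybeans.

204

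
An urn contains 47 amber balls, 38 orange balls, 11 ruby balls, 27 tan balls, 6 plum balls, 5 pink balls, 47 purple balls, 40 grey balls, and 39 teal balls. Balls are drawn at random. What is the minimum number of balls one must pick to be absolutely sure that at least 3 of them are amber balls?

In the worst case for collecting amber balls, every non-amber ball comes out first.
There are 38 + 11 + 27 + 6 + 5 + 47 + 40 + 39 = 213 non-amber balls altogether.
After those, each further ball must be amber, so 213 + 3 = 216 draws guarantee 3 amber balls.

216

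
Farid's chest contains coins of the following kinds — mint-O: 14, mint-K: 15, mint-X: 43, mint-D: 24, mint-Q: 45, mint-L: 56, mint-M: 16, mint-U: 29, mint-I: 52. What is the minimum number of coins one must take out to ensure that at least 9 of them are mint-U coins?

In the worst case for collecting mint-U coins, every non-mint-U coin comes out first.
There are 14 + 15 + 43 + 24 + 45 + 56 + 16 + 52 = 265 non-mint-U coins altogether.
After those, each further coin must be mint-U, so 265 + 9 = 274 draws guarantee 9 mint-U coins.

274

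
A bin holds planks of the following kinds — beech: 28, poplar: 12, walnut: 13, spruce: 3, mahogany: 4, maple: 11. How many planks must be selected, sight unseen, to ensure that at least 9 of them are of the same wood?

An adversary could hand out at most 8 planks per wood (spruce, mahogany run out sooner): 8 + 8 + 8 + 3 + 4 + 8 = 39 planks and still no wood has 9.
One more plank lands in a wood already at 8, so 40 draws are enough and 39 are not.

40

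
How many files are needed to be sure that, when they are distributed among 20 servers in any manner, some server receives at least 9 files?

With 160 files one could put exactly 8 in each of the 20 servers, and no server would reach 9.
One more file must land in a server that already has 8, giving it 9.
So 20 × 8 + 1 = 161 files are required.

161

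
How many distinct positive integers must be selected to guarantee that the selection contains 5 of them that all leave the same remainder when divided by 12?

49

By the pigeonhole principle, the 12 residue classes mod 12 are the pigeonholes.
With 48 integers one could put 4 in each residue class and have no class reach 5.
The 49th integer pushes some class to 5, so 12·4 + 1 = 49.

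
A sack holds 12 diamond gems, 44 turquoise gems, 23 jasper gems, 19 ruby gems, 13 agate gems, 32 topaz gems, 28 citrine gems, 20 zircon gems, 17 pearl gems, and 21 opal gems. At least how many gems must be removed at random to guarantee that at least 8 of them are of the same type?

Pigeonhole: the 10 types are the holes; the gems drawn are the pigeons.
To avoid 8 of any one type, the worst case takes at most 7 of each type.
That gives 7 + 7 + 7 + 7 + 7 + 7 + 7 + 7 + 7 + 7 = 70 gems with no type reaching 8.
The next gem forces some type to 8, so 70 + 1 = 71.

71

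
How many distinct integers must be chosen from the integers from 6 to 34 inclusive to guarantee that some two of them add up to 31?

20

Group the elements by complementary pair {x, 31−x}: {6,25}, {7,24}, {8,23}, …, giving 10 two-element pairs and 9 integers whose partner 31−x falls outside [6,34].
Treating each of those 19 groups as a pigeonhole, one can pick one integer per group — 19 integers — with no two summing to 31.
The 20th integer lands in an occupied pair, forcing a sum of 31.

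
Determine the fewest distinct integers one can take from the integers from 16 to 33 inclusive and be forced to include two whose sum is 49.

A set avoiding the sum 49 can contain at most one of each pair {x, 49−x}.
The integers 25, …, 33 (9 of them) are such a set: any two sum to at least 25+26 = 51 > 49.
By the pigeonhole principle, any 10th integer completes one of the 9 pairs, so 10 choices force a sum of 49.

10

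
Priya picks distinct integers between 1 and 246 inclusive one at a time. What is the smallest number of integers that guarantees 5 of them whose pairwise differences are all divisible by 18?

Integers whose pairwise differences are multiples of 18 are exactly those sharing a remainder mod 18. The 18 residue classes mod 18 are the pigeonholes.
With 72 integers one could put 4 in each residue class and have no class reach 5.
The 73rd integer pushes some class to 5, so 18·4 + 1 = 73.

73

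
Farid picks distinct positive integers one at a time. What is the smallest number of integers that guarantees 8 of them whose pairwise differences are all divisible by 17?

120

Integers whose pairwise differences are multiples of 17 are exactly those sharing a remainder mod 17. By the pigeonhole principle, the 17 residue classes mod 17 are the pigeonholes.
With 119 integers one could put 7 in each residue class and have no class reach 8.
The 120th integer pushes some class to 8, so 17·7 + 1 = 120.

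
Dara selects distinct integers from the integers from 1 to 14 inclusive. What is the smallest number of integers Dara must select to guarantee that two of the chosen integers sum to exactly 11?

10

Group the elements by complementary pair {x, 11−x}: {1,10}, {2,9}, {3,8}, …, giving 5 two-element pairs and 4 integers whose partner 11−x falls outside [1,14].
Treating each of those 9 groups as a pigeonhole, one can pick one integer per group — 9 integers — with no two summing to 11.
The 10th integer lands in an occupied pair, forcing a sum of 11.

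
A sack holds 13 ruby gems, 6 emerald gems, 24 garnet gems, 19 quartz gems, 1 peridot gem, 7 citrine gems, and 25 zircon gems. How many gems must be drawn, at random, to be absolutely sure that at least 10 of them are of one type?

51

An adversary could hand out at most 9 gems per type (emerald, peridot, citrine run out sooner): 9 + 6 + 9 + 9 + 1 + 7 + 9 = 50 gems and still no type has 10.
One more gem lands in a type already at 9, so 51 draws are enough and 50 are not.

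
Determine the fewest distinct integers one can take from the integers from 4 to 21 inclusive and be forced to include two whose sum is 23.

11

Group the elements by complementary pair {x, 23−x}: {4,19}, {5,18}, {6,17}, …, giving 8 two-element pairs and 2 integers whose partner 23−x falls outside [4,21].
Treating each of those 10 groups as a pigeonhole, one can pick one integer per group — 10 integers — with no two summing to 23.
The 11th integer lands in an occupied pair, forcing a sum of 23.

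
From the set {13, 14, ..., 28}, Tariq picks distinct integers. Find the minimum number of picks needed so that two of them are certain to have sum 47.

12

Group the elements by complementary pair {x, 47−x}: {19,28}, {20,27}, {21,26}, …, giving 5 two-element pairs and 6 integers whose partner 47−x falls outside [13,28].
Treating each of those 11 groups as a pigeonhole, one can pick one integer per group — 11 integers — with no two summing to 47.
The 12th integer lands in an occupied pair, forcing a sum of 47.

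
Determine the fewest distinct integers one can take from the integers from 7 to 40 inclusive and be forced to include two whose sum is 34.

25

Group the elements by complementary pair {x, 34−x}: {7,27}, {8,26}, {9,25}, …, giving 10 two-element pairs; the single value 17 (it cannot pair with itself since the integers are distinct); and 13 integers whose partner 34−x falls outside [7,40].
Treating each of those 24 groups as a pigeonhole, one can pick one integer per group — 24 integers — with no two summing to 34.
The 25th integer lands in an occupied pair, forcing a sum of 34.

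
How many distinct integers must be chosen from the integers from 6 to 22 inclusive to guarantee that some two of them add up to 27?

10

Group the elements by complementary pair {x, 27−x}: {6,21}, {7,20}, {8,19}, …, giving 8 two-element pairs and 1 integer whose partner 27−x falls outside [6,22].
By pigeonhole, treating each of those 9 groups as a pigeonhole, one can pick one integer per group — 9 integers — with no two summing to 27.
The 10th integer lands in an occupied pair, forcing a sum of 27.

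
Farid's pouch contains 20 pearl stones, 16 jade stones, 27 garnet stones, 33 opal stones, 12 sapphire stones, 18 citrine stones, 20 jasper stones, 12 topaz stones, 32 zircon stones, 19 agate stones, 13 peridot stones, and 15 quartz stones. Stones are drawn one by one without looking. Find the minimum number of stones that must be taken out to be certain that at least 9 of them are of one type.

By pigeonhole, put each drawn stone into a box by type. The largest draw with every box below 9 takes min(count, 8) from each type.
Σ min(cᵢ, 8) = 8 + 8 + 8 + 8 + 8 + 8 + 8 + 8 + 8 + 8 + 8 + 8 = 96.
Draw number 96 + 1 = 97 must push one box to 9.

97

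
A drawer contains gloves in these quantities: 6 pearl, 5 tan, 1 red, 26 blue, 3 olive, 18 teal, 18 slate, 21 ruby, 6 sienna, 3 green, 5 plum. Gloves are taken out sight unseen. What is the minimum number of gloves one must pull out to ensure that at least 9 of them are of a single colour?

62

An adversary could hand out at most 8 gloves per colour (7 colours run out sooner): 6 + 5 + 1 + 8 + 3 + 8 + 8 + 8 + 6 + 3 + 5 = 61 gloves and still no colour has 9.
One more glove lands in a colour already at 8, so 62 draws are enough and 61 are not.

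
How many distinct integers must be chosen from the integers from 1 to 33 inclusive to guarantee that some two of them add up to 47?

A set avoiding the sum 47 can contain at most one of each pair {x, 47−x}, plus the 13 elements whose complement lies outside the range.
The integers 1, …, 23 (23 of them) are such a set: any two sum to at least 1+2 = 3 and at most 22+23 = 45 < 47.
Any 24th integer completes one of the 10 pairs, so 24 choices force a sum of 47.

24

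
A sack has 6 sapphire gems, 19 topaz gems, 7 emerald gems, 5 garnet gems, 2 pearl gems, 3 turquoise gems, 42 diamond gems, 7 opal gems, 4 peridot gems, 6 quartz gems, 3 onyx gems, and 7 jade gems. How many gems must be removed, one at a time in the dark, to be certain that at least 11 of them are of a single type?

By the pigeonhole principle, the 12 types are the holes; the gems drawn are the pigeons.
To avoid 11 of any one type, the worst case takes at most 10 of each type, or every gem of a type that has fewer than 10.
That gives 6 + 10 + 7 + 5 + 2 + 3 + 10 + 7 + 4 + 6 + 3 + 7 = 70 gems with no type reaching 11.
The next gem forces some type to 11, so 70 + 1 = 71.

71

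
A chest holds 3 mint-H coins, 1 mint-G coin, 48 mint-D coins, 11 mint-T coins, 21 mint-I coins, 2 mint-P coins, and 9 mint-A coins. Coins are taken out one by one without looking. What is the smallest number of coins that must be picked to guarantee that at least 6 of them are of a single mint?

An adversary could hand out at most 5 coins per mint (mint-H, mint-G, mint-P run out sooner): 3 + 1 + 5 + 5 + 5 + 2 + 5 = 26 coins and still no mint has 6.
By the pigeonhole principle, one more coin lands in a mint already at 5, so 27 draws are enough and 26 are not.

27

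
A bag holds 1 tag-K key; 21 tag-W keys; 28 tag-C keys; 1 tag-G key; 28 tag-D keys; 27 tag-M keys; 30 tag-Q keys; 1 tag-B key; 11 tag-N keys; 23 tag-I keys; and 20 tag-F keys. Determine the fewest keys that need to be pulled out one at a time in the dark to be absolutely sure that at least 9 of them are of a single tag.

68

Put each drawn key into a box by tag. The largest draw with every box below 9 takes min(count, 8) from each tag; tags with fewer than 8 contribute all they have.
Σ min(cᵢ, 8) = 1 + 8 + 8 + 1 + 8 + 8 + 8 + 1 + 8 + 8 + 8 = 67.
Draw number 67 + 1 = 68 must push one box to 9.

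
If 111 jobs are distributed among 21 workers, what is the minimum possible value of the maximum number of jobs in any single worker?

6

The 21 workers are the holes and the 111 jobs are the pigeons.
If every worker held at most 5 jobs, the total would be at most 21 × 5 = 105, which is less than 111.
So some worker holds at least ⌈111/21⌉ = 6 jobs.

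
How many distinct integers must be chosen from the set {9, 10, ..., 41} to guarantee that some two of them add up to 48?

Two chosen integers sum to 48 exactly when both halves of some pair {x, 48−x} with 9 ≤ x ≤ 48−x ≤ 39 are chosen — 15 such pairs.
The remaining 3 elements (those with no distinct partner in range) can never complete a 48-sum, so the worst case takes all of them and one from each pair: 3 + 15 = 18.
By the pigeonhole principle, the 19th integer has to be the second member of some pair, so 18 + 1 = 19.

19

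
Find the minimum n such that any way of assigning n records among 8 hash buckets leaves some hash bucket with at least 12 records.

With 88 records one could put exactly 11 in each of the 8 hash buckets, and no hash bucket would reach 12.
One more record must land in a hash bucket that already has 11, giving it 12.
So 8 × 11 + 1 = 89 records are required.

89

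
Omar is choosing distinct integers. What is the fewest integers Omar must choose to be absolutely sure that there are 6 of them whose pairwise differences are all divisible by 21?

106

Integers whose pairwise differences are multiples of 21 are exactly those sharing a remainder mod 21. Pigeonhole: the 21 residue classes mod 21 are the pigeonholes.
With 105 integers one could put 5 in each residue class and have no class reach 6.
The 106th integer pushes some class to 6, so 21·5 + 1 = 106.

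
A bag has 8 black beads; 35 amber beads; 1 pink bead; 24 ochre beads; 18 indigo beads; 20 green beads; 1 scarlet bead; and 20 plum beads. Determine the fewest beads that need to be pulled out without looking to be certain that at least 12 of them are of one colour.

66

An adversary could hand out at most 11 beads per colour (black, pink, scarlet run out sooner): 8 + 11 + 1 + 11 + 11 + 11 + 1 + 11 = 65 beads and still no colour has 12.
By the pigeonhole principle, one more bead lands in a colour already at 11, so 66 draws are enough and 65 are not.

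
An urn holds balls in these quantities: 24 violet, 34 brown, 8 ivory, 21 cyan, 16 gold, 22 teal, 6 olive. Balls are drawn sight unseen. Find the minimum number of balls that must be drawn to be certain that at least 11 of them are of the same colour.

65

An adversary could hand out at most 10 balls per colour (ivory, olive run out sooner): 10 + 10 + 8 + 10 + 10 + 10 + 6 = 64 balls and still no colour has 11.
One more ball lands in a colour already at 10, so 65 draws are enough and 64 are not.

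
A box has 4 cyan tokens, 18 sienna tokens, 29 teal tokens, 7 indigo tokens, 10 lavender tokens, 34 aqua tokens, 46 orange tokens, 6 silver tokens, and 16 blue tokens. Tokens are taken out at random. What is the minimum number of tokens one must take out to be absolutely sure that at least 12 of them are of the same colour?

An adversary could hand out at most 11 tokens per colour (4 colours run out sooner): 4 + 11 + 11 + 7 + 10 + 11 + 11 + 6 + 11 = 82 tokens and still no colour has 12.
By pigeonhole, one more token lands in a colour already at 11, so 83 draws are enough and 82 are not.

83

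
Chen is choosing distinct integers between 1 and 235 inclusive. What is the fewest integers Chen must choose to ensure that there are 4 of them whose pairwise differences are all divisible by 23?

70

Integers whose pairwise differences are multiples of 23 are exactly those sharing a remainder mod 23. By the pigeonhole principle, the 23 residue classes mod 23 are the pigeonholes.
With 69 integers one could put 3 in each residue class and have no class reach 4.
The 70th integer pushes some class to 4, so 23·3 + 1 = 70.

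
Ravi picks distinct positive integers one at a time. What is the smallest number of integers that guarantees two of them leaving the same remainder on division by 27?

The 27 residue classes mod 27 are the pigeonholes.
With 27 integers one could put 1 in each residue class and have no class reach 2.
The 28th integer pushes some class to 2, so 27·1 + 1 = 28.

28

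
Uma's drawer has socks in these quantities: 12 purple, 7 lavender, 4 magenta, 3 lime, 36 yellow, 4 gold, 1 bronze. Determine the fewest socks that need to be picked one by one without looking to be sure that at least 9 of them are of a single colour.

The 7 colours are the holes; the socks drawn are the pigeons.
To avoid 9 of any one colour, the worst case takes at most 8 of each colour, or every sock of a colour that has fewer than 8.
That gives 8 + 7 + 4 + 3 + 8 + 4 + 1 = 35 socks with no colour reaching 9.
The next sock forces some colour to 9, so 35 + 1 = 36.

36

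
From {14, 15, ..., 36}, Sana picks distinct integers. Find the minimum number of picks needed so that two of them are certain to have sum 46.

Group the elements by complementary pair {x, 46−x}: {14,32}, {15,31}, {16,30}, …, giving 9 two-element pairs, the single value 23 (it cannot pair with itself since the integers are distinct), and 4 integers whose partner 46−x falls outside [14,36].
Treating each of those 14 groups as a pigeonhole, one can pick one integer per group — 14 integers — with no two summing to 46.
The 15th integer lands in an occupied pair, forcing a sum of 46.

15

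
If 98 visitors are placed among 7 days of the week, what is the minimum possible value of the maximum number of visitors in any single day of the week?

Pigeonhole: the 7 days of the week are the holes and the 98 visitors are the pigeons.
If every day of the week held at most 13 visitors, the total would be at most 7 × 13 = 91, which is less than 98.
So some day of the week holds at least ⌈98/7⌉ = 14 visitors.

14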